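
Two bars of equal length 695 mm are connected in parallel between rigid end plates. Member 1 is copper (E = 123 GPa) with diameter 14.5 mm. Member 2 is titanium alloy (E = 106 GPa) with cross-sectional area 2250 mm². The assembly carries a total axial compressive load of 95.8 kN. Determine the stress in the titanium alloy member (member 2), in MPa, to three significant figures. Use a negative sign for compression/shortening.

-39.2 MPa

A_1 = 165.1 mm².
Equal strain + equilibrium ⇒ each member carries load in proportion to AE: A₁E₁ = 20310000 N, A₂E₂ = 238500000 N, ΣAE = 258800000 N.
σ₂ = P·E₂/ΣAE = -95800·106000/258800000 = -39.24 MPa.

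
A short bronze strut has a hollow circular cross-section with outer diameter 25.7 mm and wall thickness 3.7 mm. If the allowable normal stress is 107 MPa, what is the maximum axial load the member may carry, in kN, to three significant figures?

A = 255.7 mm².
P_max = σ_allow · A = 107 · 255.7 = 27360 N = 27.36 kN.

27.4 kN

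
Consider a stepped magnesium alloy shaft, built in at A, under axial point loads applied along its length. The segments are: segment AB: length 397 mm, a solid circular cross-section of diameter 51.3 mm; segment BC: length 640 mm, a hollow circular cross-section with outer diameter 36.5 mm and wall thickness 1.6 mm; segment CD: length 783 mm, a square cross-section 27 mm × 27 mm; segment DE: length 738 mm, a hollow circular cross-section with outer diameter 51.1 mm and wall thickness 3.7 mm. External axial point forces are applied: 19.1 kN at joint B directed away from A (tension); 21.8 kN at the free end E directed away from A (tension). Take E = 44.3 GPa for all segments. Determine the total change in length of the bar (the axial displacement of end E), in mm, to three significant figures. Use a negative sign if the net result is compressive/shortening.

Internal axial forces (sectioning from the free end, tension +): N_DE = 21.8 kN, N_CD = 21.8 kN, N_BC = 21.8 kN, N_AB = 40.9 kN.
A_AB = 2067 mm².
A_BC = 175.4 mm².
A_CD = 729 mm².
A_DE = 551 mm².
δ_AB = 40900·397/(2067·44300) = 0.1773 mm
δ_BC = 21800·640/(175.4·44300) = 1.795 mm
δ_CD = 21800·783/(729·44300) = 0.5286 mm
δ_DE = 21800·738/(551·44300) = 0.6591 mm
δ = Σδ_i = 3.16 mm.

3.16 mm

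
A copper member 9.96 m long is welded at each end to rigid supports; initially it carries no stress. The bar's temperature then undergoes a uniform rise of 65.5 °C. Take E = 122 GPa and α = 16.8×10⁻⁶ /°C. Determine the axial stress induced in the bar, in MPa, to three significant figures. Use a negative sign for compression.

Free thermal expansion αLΔT = 16.8e-6 · 9960 · 65.5 = 10.96 mm.
The walls impose strain ε = −(10.96)/9960 = -1.1004e-03; σ = Eε = 122000 · -1.1004e-03 = -134.2 MPa.

-134 MPa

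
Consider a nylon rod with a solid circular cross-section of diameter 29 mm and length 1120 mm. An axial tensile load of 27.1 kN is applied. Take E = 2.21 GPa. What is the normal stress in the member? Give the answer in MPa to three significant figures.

41.0 MPa

A = 660.5 mm².
σ = N/A = 27100/660.5 = 41.03 MPa.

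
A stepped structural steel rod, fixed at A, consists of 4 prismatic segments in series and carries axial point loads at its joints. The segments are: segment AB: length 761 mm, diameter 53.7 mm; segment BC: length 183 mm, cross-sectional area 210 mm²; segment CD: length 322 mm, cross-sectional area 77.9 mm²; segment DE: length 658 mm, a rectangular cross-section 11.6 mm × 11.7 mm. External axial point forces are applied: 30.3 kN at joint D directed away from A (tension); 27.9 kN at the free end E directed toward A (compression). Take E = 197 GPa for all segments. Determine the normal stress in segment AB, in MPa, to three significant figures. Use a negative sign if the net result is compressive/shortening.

1.06 MPa

Internal axial forces (sectioning from the free end, tension +): N_DE = -27.9 kN, N_CD = 2.4 kN, N_BC = 2.4 kN, N_AB = 2.4 kN.
A_AB = 2265 mm².
σ_AB = N_AB/A_AB = 2400/2265 = 1.06 MPa.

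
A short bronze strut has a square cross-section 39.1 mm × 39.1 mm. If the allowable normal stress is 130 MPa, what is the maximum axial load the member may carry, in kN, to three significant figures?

A = 1529 mm².
P_max = σ_allow · A = 130 · 1529 = 198700 N = 198.7 kN.

199 kN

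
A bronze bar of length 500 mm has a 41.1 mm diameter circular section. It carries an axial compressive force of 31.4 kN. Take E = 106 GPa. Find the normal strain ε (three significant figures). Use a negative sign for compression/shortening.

-2.23e-04

A = 1327 mm².
σ = N/A = -23.67 MPa; ε = σ/E = -23.67/106000 = -2.233e-04.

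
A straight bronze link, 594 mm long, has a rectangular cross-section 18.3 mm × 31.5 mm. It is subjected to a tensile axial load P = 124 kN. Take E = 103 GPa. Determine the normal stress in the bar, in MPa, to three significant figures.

215 MPa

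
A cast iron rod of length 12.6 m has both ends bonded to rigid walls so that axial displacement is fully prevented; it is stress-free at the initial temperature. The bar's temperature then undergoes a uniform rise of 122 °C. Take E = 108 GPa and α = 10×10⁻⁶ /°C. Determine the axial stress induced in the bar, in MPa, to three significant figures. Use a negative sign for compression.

-132 MPa

Free thermal expansion αLΔT = 10e-6 · 12600 · 122 = 15.37 mm.
The walls impose strain ε = −(15.37)/12600 = -1.2200e-03; σ = Eε = 108000 · -1.2200e-03 = -131.8 MPa.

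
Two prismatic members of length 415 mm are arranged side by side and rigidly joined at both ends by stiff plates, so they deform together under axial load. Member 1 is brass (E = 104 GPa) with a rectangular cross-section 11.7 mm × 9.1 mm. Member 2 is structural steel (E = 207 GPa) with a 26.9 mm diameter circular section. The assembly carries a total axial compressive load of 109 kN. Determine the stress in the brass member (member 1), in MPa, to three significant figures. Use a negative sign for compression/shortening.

-88.1 MPa

A_1 = 106.5 mm².
A_2 = 568.3 mm².
Equal strain + equilibrium ⇒ each member carries load in proportion to AE: A₁E₁ = 11070000 N, A₂E₂ = 117600000 N, ΣAE = 128700000 N.
σ₁ = P·E₁/ΣAE = -109000·104000/128700000 = -88.07 MPa.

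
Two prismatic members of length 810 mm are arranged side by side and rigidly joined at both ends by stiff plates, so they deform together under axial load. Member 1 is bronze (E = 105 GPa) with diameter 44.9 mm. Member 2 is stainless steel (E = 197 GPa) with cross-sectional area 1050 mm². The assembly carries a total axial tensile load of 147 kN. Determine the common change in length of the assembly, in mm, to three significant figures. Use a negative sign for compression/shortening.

A_1 = 1583 mm².
Equal strain + equilibrium ⇒ each member carries load in proportion to AE: A₁E₁ = 166300000 N, A₂E₂ = 206800000 N, ΣAE = 373100000 N.
δ = PL/ΣAE = 147000·810/373100000 = 0.3191 mm.

0.319 mm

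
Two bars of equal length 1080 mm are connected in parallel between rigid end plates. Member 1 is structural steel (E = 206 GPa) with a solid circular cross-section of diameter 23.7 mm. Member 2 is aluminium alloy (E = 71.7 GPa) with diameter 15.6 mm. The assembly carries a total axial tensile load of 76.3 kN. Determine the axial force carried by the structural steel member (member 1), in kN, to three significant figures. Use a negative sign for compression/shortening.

66.3 kN

A_1 = 441.2 mm².
A_2 = 191.1 mm².
Equal strain + equilibrium ⇒ each member carries load in proportion to AE: A₁E₁ = 90880000 N, A₂E₂ = 13700000 N, ΣAE = 104600000 N.
F₁ = P·A₁E₁/ΣAE = 76300·90880000/104600000 = 66300 N.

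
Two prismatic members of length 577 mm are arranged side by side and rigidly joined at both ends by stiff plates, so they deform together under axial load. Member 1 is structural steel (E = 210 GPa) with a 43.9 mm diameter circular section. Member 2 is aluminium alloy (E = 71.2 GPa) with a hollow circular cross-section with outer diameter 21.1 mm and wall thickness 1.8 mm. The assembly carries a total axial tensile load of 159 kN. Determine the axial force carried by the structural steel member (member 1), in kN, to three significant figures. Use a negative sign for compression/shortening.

A_1 = 1514 mm².
A_2 = 109.1 mm².
Equal strain + equilibrium ⇒ each member carries load in proportion to AE: A₁E₁ = 317900000 N, A₂E₂ = 7771000 N, ΣAE = 325600000 N.
F₁ = P·A₁E₁/ΣAE = 159000·317900000/325600000 = 155200 N.

155 kN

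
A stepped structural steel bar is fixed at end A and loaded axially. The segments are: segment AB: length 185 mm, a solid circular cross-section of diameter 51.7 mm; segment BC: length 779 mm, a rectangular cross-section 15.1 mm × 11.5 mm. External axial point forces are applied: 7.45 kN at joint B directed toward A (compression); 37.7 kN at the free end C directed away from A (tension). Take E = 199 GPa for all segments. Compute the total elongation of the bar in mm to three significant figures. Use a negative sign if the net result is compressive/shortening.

Internal axial forces (sectioning from the free end, tension +): N_BC = 37.7 kN, N_AB = 30.25 kN.
A_AB = 2099 mm².
A_BC = 173.7 mm².
δ_AB = 30250·185/(2099·199000) = 0.0134 mm
δ_BC = 37700·779/(173.7·199000) = 0.8499 mm
δ = Σδ_i = 0.8633 mm.

0.863 mm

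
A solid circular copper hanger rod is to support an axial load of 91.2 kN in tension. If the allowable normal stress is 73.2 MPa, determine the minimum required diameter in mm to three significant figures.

39.8 mm

Required area A ≥ P/σ_allow = 91200/73.2 = 1246 mm².
For a solid circular section, d ≥ √(4A/π) = 39.83 mm.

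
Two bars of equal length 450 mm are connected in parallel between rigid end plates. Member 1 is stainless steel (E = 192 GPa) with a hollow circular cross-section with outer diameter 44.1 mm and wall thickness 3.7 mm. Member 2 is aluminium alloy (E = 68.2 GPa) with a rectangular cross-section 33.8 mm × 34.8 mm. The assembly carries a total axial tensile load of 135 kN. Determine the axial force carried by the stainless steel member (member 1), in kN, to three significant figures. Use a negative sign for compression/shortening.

71.4 kN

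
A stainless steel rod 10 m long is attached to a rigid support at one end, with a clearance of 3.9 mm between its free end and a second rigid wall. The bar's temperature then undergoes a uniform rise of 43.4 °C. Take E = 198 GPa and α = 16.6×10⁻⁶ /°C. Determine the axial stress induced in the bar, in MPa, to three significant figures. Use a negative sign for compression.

Free thermal expansion αLΔT = 16.6e-6 · 10000 · 43.4 = 7.204 mm.
The walls engage after the gap closes; constrained expansion = 7.204 − 3.9 = 3.304 mm.
The walls impose strain ε = −(3.304)/10000 = -3.3044e-04; σ = Eε = 198000 · -3.3044e-04 = -65.43 MPa.

-65.4 MPa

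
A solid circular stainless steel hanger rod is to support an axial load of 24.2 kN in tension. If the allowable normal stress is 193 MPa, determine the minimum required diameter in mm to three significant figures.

12.6 mm

Required area A ≥ P/σ_allow = 24200/193 = 125.4 mm².
For a solid circular section, d ≥ √(4A/π) = 12.64 mm.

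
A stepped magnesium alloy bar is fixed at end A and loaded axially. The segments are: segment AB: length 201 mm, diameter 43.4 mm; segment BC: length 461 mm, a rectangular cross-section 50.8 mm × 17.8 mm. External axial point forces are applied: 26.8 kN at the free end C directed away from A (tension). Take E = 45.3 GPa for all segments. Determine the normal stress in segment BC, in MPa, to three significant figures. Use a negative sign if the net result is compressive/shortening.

29.6 MPa

Internal axial forces (sectioning from the free end, tension +): N_BC = 26.8 kN, N_AB = 26.8 kN.
A_BC = 904.2 mm².
σ_BC = N_BC/A_BC = 26800/904.2 = 29.64 MPa.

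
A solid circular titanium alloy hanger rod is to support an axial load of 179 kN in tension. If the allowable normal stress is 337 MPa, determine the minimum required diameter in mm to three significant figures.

26.0 mm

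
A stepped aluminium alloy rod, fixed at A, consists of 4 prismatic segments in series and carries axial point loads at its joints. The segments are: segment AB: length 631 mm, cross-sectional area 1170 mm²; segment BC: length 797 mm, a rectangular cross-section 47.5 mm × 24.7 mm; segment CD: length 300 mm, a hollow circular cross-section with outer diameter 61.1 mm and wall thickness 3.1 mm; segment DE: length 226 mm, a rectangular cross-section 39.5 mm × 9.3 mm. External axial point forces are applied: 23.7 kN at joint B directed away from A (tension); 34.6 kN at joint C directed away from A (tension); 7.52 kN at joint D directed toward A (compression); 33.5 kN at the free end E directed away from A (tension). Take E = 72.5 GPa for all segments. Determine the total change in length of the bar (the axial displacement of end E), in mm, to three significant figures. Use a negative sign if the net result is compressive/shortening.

Internal axial forces (sectioning from the free end, tension +): N_DE = 33.5 kN, N_CD = 25.98 kN, N_BC = 60.58 kN, N_AB = 84.28 kN.
A_BC = 1173 mm².
A_CD = 564.9 mm².
A_DE = 367.4 mm².
δ_AB = 84280·631/(1170·72500) = 0.6269 mm
δ_BC = 60580·797/(1173·72500) = 0.5676 mm
δ_CD = 25980·300/(564.9·72500) = 0.1903 mm
δ_DE = 33500·226/(367.4·72500) = 0.2843 mm
δ = Σδ_i = 1.669 mm.

1.67 mm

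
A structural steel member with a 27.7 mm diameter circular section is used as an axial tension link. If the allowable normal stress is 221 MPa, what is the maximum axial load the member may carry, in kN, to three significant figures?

A = 602.6 mm².
P_max = σ_allow · A = 221 · 602.6 = 133200 N = 133.2 kN.

133 kN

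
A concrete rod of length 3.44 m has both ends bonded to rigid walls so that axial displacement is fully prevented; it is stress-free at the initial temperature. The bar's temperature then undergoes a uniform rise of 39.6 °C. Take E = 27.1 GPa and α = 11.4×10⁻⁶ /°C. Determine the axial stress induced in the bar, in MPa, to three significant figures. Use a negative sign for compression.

-12.2 MPa

Free thermal expansion αLΔT = 11.4e-6 · 3440 · 39.6 = 1.553 mm.
The walls impose strain ε = −(1.553)/3440 = -4.5144e-04; σ = Eε = 27100 · -4.5144e-04 = -12.23 MPa.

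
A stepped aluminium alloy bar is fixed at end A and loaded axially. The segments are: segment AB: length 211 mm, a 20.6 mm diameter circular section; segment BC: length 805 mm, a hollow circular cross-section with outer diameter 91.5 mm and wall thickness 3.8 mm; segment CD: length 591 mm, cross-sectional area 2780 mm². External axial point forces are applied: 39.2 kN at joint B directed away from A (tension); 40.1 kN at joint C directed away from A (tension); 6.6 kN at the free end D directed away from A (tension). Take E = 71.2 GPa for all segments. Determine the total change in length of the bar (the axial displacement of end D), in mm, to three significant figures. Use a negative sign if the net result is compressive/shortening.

1.29 mm

Internal axial forces (sectioning from the free end, tension +): N_CD = 6.6 kN, N_BC = 46.7 kN, N_AB = 85.9 kN.
A_AB = 333.3 mm².
A_BC = 1047 mm².
δ_AB = 85900·211/(333.3·71200) = 0.7638 mm
δ_BC = 46700·805/(1047·71200) = 0.5043 mm
δ_CD = 6600·591/(2780·71200) = 0.01971 mm
δ = Σδ_i = 1.288 mm.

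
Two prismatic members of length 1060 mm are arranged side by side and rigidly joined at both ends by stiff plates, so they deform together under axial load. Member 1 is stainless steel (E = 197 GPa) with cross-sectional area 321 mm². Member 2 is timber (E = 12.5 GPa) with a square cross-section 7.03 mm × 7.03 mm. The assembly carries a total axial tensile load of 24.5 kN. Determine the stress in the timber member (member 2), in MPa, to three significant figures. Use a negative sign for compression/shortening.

A_2 = 49.42 mm².
Equal strain + equilibrium ⇒ each member carries load in proportion to AE: A₁E₁ = 63240000 N, A₂E₂ = 617800 N, ΣAE = 63850000 N.
σ₂ = P·E₂/ΣAE = 24500·12500/63850000 = 4.796 MPa.

4.80 MPa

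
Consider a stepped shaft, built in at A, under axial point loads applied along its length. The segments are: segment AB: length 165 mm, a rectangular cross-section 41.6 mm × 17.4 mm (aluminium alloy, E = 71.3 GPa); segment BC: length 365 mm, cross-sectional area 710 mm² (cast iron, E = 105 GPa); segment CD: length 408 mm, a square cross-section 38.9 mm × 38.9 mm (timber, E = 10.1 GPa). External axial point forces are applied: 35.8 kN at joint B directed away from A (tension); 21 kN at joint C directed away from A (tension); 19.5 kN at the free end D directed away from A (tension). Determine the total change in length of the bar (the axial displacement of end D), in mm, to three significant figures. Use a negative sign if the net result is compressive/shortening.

Internal axial forces (sectioning from the free end, tension +): N_CD = 19.5 kN, N_BC = 40.5 kN, N_AB = 76.3 kN.
A_AB = 723.8 mm².
A_CD = 1513 mm².
δ_AB = 76300·165/(723.8·71300) = 0.2439 mm
δ_BC = 40500·365/(710·105000) = 0.1983 mm
δ_CD = 19500·408/(1513·10100) = 0.5206 mm
δ = Σδ_i = 0.9628 mm.

0.963 mm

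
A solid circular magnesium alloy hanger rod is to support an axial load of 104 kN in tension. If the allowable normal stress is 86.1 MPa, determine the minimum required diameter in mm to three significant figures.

39.2 mm

Required area A ≥ P/σ_allow = 104000/86.1 = 1208 mm².
For a solid circular section, d ≥ √(4A/π) = 39.22 mm.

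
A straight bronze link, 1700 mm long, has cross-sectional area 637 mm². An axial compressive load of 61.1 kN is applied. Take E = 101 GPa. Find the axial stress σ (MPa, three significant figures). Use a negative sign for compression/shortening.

σ = N/A = -61100/637 = -95.92 MPa.

-95.9 MPa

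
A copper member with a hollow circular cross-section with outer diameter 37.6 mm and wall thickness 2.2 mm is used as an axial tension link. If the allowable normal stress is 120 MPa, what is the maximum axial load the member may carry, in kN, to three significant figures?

A = 244.7 mm².
P_max = σ_allow · A = 120 · 244.7 = 29360 N = 29.36 kN.

29.4 kN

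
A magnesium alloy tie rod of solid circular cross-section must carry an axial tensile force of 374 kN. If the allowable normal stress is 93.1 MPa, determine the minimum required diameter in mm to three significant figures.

Required area A ≥ P/σ_allow = 374000/93.1 = 4017 mm².
For a solid circular section, d ≥ √(4A/π) = 71.52 mm.

71.5 mm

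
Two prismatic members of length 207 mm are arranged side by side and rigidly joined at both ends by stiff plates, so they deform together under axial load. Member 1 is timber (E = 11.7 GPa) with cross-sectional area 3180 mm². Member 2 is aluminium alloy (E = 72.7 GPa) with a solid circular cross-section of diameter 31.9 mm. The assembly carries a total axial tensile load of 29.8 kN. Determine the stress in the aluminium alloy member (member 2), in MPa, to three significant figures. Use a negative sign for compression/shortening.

22.7 MPa

A_2 = 799.2 mm².
Equal strain + equilibrium ⇒ each member carries load in proportion to AE: A₁E₁ = 37210000 N, A₂E₂ = 58100000 N, ΣAE = 95310000 N.
σ₂ = P·E₂/ΣAE = 29800·72700/95310000 = 22.73 MPa.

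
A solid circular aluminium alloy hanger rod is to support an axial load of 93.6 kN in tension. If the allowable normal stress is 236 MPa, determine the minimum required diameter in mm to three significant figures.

Required area A ≥ P/σ_allow = 93600/236 = 396.6 mm².
For a solid circular section, d ≥ √(4A/π) = 22.47 mm.

22.5 mm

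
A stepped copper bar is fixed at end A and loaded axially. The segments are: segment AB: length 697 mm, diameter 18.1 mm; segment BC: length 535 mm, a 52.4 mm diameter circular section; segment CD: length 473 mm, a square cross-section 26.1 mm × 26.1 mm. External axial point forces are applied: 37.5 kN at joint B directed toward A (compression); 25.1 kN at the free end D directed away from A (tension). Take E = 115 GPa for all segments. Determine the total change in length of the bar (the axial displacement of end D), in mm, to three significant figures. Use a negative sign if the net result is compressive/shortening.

-0.0864 mm

Internal axial forces (sectioning from the free end, tension +): N_CD = 25.1 kN, N_BC = 25.1 kN, N_AB = -12.4 kN.
A_AB = 257.3 mm².
A_BC = 2157 mm².
A_CD = 681.2 mm².
δ_AB = -12400·697/(257.3·115000) = -0.2921 mm
δ_BC = 25100·535/(2157·115000) = 0.05415 mm
δ_CD = 25100·473/(681.2·115000) = 0.1516 mm
δ = Σδ_i = -0.08639 mm.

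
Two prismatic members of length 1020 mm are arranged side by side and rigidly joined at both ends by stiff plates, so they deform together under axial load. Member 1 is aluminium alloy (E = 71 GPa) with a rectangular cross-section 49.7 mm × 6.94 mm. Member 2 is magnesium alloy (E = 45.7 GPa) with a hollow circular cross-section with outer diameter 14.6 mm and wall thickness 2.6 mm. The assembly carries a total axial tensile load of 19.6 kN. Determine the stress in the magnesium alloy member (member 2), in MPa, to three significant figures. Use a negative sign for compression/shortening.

A_1 = 344.9 mm².
A_2 = 98.02 mm².
Equal strain + equilibrium ⇒ each member carries load in proportion to AE: A₁E₁ = 24490000 N, A₂E₂ = 4479000 N, ΣAE = 28970000 N.
σ₂ = P·E₂/ΣAE = 19600·45700/28970000 = 30.92 MPa.

30.9 MPa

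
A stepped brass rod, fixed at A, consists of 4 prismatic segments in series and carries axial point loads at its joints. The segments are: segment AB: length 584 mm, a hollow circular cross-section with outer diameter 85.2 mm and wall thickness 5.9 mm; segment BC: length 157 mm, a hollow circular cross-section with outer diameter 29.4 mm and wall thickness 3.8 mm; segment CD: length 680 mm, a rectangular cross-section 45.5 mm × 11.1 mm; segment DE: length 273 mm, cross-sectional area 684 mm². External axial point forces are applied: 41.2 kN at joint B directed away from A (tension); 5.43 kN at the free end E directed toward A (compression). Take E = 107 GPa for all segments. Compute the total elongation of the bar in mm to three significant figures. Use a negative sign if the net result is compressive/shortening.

Internal axial forces (sectioning from the free end, tension +): N_DE = -5.43 kN, N_CD = -5.43 kN, N_BC = -5.43 kN, N_AB = 35.77 kN.
A_AB = 1470 mm².
A_BC = 305.6 mm².
A_CD = 505.1 mm².
δ_AB = 35770·584/(1470·107000) = 0.1328 mm
δ_BC = -5430·157/(305.6·107000) = -0.02607 mm
δ_CD = -5430·680/(505.1·107000) = -0.06833 mm
δ_DE = -5430·273/(684·107000) = -0.02025 mm
δ = Σδ_i = 0.01817 mm.

0.0182 mm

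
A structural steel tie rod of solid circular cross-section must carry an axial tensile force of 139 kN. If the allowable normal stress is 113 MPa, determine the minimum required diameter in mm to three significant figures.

39.6 mm

Required area A ≥ P/σ_allow = 139000/113 = 1230 mm².
For a solid circular section, d ≥ √(4A/π) = 39.58 mm.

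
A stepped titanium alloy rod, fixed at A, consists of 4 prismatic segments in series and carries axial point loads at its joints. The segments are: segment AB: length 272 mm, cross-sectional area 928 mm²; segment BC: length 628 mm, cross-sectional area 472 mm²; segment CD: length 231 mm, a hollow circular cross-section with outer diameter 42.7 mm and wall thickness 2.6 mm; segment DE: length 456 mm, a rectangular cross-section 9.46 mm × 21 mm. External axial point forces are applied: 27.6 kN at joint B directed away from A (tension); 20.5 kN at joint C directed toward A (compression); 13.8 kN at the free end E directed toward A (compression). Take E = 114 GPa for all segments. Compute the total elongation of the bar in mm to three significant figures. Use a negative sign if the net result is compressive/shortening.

-0.781 mm

Internal axial forces (sectioning from the free end, tension +): N_DE = -13.8 kN, N_CD = -13.8 kN, N_BC = -34.3 kN, N_AB = -6.7 kN.
A_CD = 327.5 mm².
A_DE = 198.7 mm².
δ_AB = -6700·272/(928·114000) = -0.01723 mm
δ_BC = -34300·628/(472·114000) = -0.4003 mm
δ_CD = -13800·231/(327.5·114000) = -0.08537 mm
δ_DE = -13800·456/(198.7·114000) = -0.2779 mm
δ = Σδ_i = -0.7808 mm.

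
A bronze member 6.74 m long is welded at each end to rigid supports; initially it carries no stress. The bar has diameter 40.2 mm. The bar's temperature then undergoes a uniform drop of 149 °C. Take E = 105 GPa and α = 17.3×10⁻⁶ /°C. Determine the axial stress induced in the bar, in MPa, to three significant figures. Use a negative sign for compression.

271 MPa

Free thermal expansion αLΔT = 17.3e-6 · 6740 · -149 = -17.37 mm.
The walls impose strain ε = −(-17.37)/6740 = 2.5777e-03; σ = Eε = 105000 · 2.5777e-03 = 270.7 MPa.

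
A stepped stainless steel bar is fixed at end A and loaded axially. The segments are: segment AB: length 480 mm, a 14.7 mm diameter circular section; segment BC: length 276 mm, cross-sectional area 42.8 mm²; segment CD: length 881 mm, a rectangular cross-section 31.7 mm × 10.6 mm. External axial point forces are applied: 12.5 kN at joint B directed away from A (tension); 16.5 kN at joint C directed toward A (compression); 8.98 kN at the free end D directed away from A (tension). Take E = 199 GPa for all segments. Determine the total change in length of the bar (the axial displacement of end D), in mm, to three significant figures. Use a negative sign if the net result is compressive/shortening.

-0.0546 mm

Internal axial forces (sectioning from the free end, tension +): N_CD = 8.98 kN, N_BC = -7.52 kN, N_AB = 4.98 kN.
A_AB = 169.7 mm².
A_CD = 336 mm².
δ_AB = 4980·480/(169.7·199000) = 0.07078 mm
δ_BC = -7520·276/(42.8·199000) = -0.2437 mm
δ_CD = 8980·881/(336·199000) = 0.1183 mm
δ = Σδ_i = -0.0546 mm.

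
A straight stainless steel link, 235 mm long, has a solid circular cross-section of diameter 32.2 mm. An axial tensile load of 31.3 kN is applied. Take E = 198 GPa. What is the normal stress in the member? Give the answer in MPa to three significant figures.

38.4 MPa

A = 814.3 mm².
σ = N/A = 31300/814.3 = 38.44 MPa.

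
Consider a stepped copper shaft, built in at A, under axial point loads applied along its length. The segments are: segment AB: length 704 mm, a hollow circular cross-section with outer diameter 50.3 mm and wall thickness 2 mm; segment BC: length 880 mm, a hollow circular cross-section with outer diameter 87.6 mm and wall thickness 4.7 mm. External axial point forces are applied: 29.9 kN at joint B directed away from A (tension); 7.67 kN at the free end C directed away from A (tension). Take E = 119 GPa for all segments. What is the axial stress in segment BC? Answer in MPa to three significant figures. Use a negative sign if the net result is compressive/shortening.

6.27 MPa

Internal axial forces (sectioning from the free end, tension +): N_BC = 7.67 kN, N_AB = 37.57 kN.
A_BC = 1224 mm².
σ_BC = N_BC/A_BC = 7670/1224 = 6.266 MPa.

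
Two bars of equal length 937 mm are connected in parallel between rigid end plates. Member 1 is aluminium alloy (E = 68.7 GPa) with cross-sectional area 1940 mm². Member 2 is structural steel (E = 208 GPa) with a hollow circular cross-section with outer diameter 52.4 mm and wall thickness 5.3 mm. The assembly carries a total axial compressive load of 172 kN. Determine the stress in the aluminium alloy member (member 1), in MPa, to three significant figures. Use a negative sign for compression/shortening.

-39.9 MPa

A_2 = 784.2 mm².
Equal strain + equilibrium ⇒ each member carries load in proportion to AE: A₁E₁ = 133300000 N, A₂E₂ = 163100000 N, ΣAE = 296400000 N.
σ₁ = P·E₁/ΣAE = -172000·68700/296400000 = -39.87 MPa.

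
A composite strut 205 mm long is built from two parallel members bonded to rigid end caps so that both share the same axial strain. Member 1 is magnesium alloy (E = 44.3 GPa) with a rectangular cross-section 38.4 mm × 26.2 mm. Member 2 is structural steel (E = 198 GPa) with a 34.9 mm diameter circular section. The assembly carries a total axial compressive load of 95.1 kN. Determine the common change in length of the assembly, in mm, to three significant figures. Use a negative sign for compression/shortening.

A_1 = 1006 mm².
A_2 = 956.6 mm².
Equal strain + equilibrium ⇒ each member carries load in proportion to AE: A₁E₁ = 44570000 N, A₂E₂ = 189400000 N, ΣAE = 234000000 N.
δ = PL/ΣAE = -95100·205/234000000 = -0.08332 mm.

-0.0833 mm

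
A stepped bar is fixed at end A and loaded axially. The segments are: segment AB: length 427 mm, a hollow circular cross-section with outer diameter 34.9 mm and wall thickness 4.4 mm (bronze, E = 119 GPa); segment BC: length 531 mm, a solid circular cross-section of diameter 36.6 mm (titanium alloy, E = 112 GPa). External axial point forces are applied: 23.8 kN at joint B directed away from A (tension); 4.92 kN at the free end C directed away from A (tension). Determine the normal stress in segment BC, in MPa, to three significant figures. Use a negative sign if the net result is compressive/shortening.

4.68 MPa

Internal axial forces (sectioning from the free end, tension +): N_BC = 4.92 kN, N_AB = 28.72 kN.
A_BC = 1052 mm².
σ_BC = N_BC/A_BC = 4920/1052 = 4.676 MPa.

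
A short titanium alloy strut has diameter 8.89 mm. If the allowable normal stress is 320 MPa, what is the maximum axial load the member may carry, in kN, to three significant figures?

A = 62.07 mm².
P_max = σ_allow · A = 320 · 62.07 = 19860 N = 19.86 kN.

19.9 kN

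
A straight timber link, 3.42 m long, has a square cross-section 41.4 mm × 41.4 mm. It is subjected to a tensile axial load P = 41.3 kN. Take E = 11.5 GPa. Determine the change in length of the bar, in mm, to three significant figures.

A = 1714 mm².
δ_mech = NL/(AE) = 41300·3420/(1714·11500) = 7.166 mm.

7.17 mm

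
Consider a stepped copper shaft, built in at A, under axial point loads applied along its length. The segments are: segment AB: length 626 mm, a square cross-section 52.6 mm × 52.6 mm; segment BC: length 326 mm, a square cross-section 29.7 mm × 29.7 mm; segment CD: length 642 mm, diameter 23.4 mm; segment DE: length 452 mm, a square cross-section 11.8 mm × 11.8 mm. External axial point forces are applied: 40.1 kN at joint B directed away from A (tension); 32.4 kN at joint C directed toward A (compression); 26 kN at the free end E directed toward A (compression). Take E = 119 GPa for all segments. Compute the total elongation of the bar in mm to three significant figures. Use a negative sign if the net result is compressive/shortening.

-1.25 mm

Internal axial forces (sectioning from the free end, tension +): N_DE = -26 kN, N_CD = -26 kN, N_BC = -58.4 kN, N_AB = -18.3 kN.
A_AB = 2767 mm².
A_BC = 882.1 mm².
A_CD = 430.1 mm².
A_DE = 139.2 mm².
δ_AB = -18300·626/(2767·119000) = -0.03479 mm
δ_BC = -58400·326/(882.1·119000) = -0.1814 mm
δ_CD = -26000·642/(430.1·119000) = -0.3262 mm
δ_DE = -26000·452/(139.2·119000) = -0.7093 mm
δ = Σδ_i = -1.252 mm.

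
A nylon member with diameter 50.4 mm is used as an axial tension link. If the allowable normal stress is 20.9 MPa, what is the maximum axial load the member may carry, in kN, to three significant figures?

41.7 kN

A = 1995 mm².
P_max = σ_allow · A = 20.9 · 1995 = 41700 N = 41.7 kN.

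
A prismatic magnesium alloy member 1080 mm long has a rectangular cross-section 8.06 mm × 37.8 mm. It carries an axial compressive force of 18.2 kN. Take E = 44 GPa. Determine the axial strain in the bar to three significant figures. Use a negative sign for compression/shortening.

A = 304.7 mm².
σ = N/A = -59.74 MPa; ε = σ/E = -59.74/44000 = -1.358e-03.

-0.00136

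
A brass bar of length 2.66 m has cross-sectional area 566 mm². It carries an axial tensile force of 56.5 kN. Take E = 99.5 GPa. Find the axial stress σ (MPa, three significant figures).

99.8 MPa

σ = N/A = 56500/566 = 99.82 MPa.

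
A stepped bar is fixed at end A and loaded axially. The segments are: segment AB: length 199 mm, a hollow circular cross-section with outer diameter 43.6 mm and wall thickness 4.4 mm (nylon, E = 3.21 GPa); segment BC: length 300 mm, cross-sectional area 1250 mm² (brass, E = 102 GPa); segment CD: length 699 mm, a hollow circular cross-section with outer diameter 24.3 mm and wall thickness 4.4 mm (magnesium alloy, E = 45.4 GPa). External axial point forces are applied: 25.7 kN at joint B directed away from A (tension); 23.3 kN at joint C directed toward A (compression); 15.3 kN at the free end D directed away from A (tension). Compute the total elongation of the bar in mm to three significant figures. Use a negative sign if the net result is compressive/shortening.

Internal axial forces (sectioning from the free end, tension +): N_CD = 15.3 kN, N_BC = -8 kN, N_AB = 17.7 kN.
A_AB = 541.9 mm².
A_CD = 275.1 mm².
δ_AB = 17700·199/(541.9·3210) = 2.025 mm
δ_BC = -8000·300/(1250·102000) = -0.01882 mm
δ_CD = 15300·699/(275.1·45400) = 0.8564 mm
δ = Σδ_i = 2.863 mm.

2.86 mm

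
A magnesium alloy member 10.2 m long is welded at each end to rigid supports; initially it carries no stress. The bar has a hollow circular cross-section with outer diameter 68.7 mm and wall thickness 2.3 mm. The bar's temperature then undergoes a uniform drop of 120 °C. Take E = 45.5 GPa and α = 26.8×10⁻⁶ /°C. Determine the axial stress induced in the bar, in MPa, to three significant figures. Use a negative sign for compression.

Free thermal expansion αLΔT = 26.8e-6 · 10200 · -120 = -32.8 mm.
The walls impose strain ε = −(-32.8)/10200 = 3.2160e-03; σ = Eε = 45500 · 3.2160e-03 = 146.3 MPa.

146 MPa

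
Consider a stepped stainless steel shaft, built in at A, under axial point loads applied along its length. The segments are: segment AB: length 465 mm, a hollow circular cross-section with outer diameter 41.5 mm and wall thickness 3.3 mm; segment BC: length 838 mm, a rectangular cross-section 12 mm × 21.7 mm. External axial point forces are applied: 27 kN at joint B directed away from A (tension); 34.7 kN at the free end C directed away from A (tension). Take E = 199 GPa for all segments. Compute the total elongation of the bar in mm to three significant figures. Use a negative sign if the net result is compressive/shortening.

0.925 mm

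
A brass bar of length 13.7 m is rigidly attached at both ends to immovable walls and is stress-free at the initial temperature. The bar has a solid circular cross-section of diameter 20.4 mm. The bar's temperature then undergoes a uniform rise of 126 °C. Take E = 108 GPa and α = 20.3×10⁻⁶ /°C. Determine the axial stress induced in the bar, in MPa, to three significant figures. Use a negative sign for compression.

-276 MPa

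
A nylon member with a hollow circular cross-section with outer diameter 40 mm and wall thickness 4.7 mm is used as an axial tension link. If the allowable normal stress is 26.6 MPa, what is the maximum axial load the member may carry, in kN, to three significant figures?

A = 521.2 mm².
P_max = σ_allow · A = 26.6 · 521.2 = 13860 N = 13.86 kN.

13.9 kN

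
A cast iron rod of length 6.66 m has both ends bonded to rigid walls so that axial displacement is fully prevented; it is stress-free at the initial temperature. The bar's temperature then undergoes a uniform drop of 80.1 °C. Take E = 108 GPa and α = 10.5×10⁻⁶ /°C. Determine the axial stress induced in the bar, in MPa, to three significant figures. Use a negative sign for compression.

Free thermal expansion αLΔT = 10.5e-6 · 6660 · -80.1 = -5.601 mm.
The walls impose strain ε = −(-5.601)/6660 = 8.4105e-04; σ = Eε = 108000 · 8.4105e-04 = 90.83 MPa.

90.8 MPa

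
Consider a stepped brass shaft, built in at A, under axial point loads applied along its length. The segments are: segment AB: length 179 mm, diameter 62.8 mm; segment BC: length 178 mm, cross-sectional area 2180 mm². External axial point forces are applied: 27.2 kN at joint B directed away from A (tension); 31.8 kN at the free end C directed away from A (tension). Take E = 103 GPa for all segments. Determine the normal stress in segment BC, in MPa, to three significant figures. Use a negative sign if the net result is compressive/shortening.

Internal axial forces (sectioning from the free end, tension +): N_BC = 31.8 kN, N_AB = 59 kN.
σ_BC = N_BC/A_BC = 31800/2180 = 14.59 MPa.

14.6 MPa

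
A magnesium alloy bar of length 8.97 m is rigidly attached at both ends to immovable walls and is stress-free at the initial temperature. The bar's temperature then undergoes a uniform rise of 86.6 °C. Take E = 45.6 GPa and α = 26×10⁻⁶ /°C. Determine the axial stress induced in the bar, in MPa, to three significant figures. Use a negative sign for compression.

-103 MPa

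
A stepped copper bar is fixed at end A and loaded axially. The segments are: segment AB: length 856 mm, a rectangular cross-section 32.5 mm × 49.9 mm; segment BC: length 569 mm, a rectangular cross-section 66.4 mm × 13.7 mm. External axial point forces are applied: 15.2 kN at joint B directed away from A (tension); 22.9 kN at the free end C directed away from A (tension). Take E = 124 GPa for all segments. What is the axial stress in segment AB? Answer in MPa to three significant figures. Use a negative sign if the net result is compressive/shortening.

23.5 MPa

Internal axial forces (sectioning from the free end, tension +): N_BC = 22.9 kN, N_AB = 38.1 kN.
A_AB = 1622 mm².
σ_AB = N_AB/A_AB = 38100/1622 = 23.49 MPa.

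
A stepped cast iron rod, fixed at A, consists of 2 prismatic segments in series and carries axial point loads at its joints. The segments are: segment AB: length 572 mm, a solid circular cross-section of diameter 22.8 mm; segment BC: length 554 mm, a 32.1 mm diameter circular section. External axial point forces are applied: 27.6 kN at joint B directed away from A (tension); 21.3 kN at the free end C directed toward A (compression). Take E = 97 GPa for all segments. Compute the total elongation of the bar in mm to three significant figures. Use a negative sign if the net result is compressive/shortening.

-0.0593 mm

Internal axial forces (sectioning from the free end, tension +): N_BC = -21.3 kN, N_AB = 6.3 kN.
A_AB = 408.3 mm².
A_BC = 809.3 mm².
δ_AB = 6300·572/(408.3·97000) = 0.09099 mm
δ_BC = -21300·554/(809.3·97000) = -0.1503 mm
δ = Σδ_i = -0.05933 mm.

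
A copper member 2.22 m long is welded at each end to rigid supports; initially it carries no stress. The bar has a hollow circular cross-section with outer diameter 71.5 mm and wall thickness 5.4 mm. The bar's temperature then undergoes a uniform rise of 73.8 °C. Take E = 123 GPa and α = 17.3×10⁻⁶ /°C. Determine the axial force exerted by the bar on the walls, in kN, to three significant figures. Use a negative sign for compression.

-176 kN

Free thermal expansion αLΔT = 17.3e-6 · 2220 · 73.8 = 2.834 mm.
The walls impose strain ε = −(2.834)/2220 = -1.2767e-03; σ = Eε = 123000 · -1.2767e-03 = -157 MPa.
Wall reaction R = σ·A = -157·1121 = -176100 N = -176.1 kN.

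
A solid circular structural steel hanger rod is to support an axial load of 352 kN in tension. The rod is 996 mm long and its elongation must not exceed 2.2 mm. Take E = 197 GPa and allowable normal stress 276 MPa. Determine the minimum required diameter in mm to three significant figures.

Required area A ≥ P/σ_allow = 352000/276 = 1275 mm².
For a solid circular section, d ≥ √(4A/π) = 40.3 mm.
Elongation limit: A ≥ PL/(Eδ_allow) = 352000·996/(197000·2.2) = 808.9 mm² ⇒ d ≥ 32.09 mm.
The stress limit governs.

40.3 mm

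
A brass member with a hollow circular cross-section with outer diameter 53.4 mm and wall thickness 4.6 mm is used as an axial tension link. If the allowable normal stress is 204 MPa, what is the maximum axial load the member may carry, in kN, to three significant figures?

144 kN

A = 705.2 mm².
P_max = σ_allow · A = 204 · 705.2 = 143900 N = 143.9 kN.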